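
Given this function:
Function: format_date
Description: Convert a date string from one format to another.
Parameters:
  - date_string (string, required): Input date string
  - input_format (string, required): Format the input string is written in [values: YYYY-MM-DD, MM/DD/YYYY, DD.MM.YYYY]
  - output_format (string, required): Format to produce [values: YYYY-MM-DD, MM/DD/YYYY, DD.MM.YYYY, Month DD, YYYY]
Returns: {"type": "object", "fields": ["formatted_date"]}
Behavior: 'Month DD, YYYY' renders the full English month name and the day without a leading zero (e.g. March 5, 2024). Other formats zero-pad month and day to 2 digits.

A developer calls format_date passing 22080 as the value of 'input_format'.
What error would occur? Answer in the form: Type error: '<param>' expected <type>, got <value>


Spec: 'input_format' is declared as string; 22080 is an integer.
Type error: 'input_format' expected string, got 22080


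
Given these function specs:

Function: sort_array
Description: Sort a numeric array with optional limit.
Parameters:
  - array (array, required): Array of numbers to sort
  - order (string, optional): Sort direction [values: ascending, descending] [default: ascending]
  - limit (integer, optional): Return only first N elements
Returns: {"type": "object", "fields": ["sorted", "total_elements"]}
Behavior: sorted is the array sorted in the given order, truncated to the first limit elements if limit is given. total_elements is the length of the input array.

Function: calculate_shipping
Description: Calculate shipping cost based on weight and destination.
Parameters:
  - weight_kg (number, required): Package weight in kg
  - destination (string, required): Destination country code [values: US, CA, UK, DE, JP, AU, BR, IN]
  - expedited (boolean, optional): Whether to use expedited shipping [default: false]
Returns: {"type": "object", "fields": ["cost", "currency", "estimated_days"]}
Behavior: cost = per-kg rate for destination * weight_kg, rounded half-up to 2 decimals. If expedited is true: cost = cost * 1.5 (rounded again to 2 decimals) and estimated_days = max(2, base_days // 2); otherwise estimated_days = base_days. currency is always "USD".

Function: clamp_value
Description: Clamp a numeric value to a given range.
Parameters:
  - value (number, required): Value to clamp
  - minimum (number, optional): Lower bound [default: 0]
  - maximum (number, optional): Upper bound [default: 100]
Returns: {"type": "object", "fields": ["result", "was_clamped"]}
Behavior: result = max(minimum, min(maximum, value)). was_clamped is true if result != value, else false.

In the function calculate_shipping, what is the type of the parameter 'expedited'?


The calculate_shipping spec declares:
  - expedited (boolean, optional): Whether to use expedited shipping [default: false]
Type:
boolean


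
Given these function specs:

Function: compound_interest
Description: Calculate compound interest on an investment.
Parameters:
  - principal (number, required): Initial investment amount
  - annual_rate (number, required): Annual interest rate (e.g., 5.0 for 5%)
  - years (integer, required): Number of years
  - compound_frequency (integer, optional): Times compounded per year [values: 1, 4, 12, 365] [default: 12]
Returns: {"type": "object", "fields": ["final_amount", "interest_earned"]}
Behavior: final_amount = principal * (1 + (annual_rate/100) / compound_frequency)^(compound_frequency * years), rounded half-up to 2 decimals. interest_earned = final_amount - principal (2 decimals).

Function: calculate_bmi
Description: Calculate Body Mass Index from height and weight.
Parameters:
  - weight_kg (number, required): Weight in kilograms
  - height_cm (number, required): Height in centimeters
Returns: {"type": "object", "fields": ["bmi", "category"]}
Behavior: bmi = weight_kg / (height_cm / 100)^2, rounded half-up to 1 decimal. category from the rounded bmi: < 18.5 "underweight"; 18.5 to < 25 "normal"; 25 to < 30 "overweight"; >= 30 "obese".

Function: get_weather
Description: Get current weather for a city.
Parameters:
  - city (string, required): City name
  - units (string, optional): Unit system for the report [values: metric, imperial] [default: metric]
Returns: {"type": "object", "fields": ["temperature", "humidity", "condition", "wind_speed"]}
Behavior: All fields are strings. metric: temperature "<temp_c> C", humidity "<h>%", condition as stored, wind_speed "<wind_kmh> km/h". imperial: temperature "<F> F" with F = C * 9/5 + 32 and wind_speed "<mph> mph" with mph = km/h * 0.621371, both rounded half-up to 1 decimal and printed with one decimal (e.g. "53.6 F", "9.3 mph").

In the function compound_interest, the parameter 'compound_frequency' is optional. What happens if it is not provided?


The compound_interest spec declares:
  - compound_frequency (integer, optional): Times compounded per year [values: 1, 4, 12, 365] [default: 12]
It defaults to 12


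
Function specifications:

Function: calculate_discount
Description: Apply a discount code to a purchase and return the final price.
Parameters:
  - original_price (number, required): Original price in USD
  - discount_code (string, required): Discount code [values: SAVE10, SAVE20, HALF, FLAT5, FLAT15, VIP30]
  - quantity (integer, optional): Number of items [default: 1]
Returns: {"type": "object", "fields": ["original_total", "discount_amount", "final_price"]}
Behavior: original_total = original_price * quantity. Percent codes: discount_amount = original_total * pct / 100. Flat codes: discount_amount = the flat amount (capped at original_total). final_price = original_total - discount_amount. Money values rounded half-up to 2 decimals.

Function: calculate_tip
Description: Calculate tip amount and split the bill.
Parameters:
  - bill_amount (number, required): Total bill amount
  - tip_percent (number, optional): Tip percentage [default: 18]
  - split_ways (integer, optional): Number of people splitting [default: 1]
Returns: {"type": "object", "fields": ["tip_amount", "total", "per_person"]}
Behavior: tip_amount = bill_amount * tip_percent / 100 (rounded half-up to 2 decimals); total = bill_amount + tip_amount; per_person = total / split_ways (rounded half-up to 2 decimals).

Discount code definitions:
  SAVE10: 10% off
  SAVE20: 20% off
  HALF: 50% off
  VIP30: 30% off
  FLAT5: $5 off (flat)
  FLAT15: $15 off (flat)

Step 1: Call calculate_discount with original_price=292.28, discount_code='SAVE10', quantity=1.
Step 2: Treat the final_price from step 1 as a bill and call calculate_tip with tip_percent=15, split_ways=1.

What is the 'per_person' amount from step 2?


Step 1: calculate_discount(original_price=292.28, discount_code=SAVE10, quantity=1)
  original_total = 292.28 * 1 = 292.28
  SAVE10 = 10% off: discount_amount = 292.28 * 10/100 = 29.228 -> 29.23
  final_price = 292.28 - 29.23 = 263.05
  -> final_price = 263.05
Step 2: calculate_tip(bill_amount=263.05, tip_percent=15, split_ways=1)
  tip_amount = 263.05 * 15/100 = 39.4575 -> 39.46
  total = 263.05 + 39.46 = 302.51
  per_person = 302.51 / 1 = 302.51 -> 302.51
  -> per_person = 302.51
$302.51


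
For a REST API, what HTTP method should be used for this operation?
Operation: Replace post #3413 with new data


GET = read, POST = create, PUT = update/replace, DELETE = remove
This operation is an update/replace.
PUT


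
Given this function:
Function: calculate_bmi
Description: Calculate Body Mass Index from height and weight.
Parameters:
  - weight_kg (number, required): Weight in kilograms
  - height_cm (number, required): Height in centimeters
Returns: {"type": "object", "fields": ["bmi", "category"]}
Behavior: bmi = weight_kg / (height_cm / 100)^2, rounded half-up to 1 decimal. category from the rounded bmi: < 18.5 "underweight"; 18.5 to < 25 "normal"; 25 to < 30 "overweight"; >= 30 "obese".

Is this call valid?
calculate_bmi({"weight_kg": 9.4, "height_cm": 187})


Checking all required parameters present and types match... All valid.
Valid


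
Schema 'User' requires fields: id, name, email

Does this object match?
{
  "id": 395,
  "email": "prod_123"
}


Checking required fields...
Missing: name
Invalid - missing required field 'name'


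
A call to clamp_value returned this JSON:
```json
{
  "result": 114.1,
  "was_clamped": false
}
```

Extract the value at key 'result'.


114.1


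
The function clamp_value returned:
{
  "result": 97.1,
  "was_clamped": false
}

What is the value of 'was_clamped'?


false


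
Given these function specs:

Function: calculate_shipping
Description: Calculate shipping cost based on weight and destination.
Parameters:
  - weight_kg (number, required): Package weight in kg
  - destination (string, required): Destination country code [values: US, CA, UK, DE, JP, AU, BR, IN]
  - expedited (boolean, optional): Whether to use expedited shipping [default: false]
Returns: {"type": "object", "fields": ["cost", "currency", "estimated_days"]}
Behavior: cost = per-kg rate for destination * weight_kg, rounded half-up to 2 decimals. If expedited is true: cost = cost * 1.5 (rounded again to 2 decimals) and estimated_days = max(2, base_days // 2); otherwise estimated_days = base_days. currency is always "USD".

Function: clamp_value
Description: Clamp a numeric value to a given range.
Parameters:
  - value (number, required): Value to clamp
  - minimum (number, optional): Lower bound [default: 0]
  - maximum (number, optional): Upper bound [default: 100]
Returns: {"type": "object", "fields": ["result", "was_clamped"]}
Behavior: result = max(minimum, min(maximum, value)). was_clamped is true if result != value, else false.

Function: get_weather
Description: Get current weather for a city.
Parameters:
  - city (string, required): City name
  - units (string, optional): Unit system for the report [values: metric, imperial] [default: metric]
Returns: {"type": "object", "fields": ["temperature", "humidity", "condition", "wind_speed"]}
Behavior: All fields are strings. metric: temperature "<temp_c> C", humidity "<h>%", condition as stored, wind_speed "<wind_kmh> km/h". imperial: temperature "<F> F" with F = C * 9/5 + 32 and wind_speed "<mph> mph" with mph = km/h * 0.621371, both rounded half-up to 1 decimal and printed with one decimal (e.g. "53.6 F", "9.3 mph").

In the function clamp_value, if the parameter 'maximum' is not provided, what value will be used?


The clamp_value spec declares:
  - maximum (number, optional): Upper bound [default: 100]
Default:
100


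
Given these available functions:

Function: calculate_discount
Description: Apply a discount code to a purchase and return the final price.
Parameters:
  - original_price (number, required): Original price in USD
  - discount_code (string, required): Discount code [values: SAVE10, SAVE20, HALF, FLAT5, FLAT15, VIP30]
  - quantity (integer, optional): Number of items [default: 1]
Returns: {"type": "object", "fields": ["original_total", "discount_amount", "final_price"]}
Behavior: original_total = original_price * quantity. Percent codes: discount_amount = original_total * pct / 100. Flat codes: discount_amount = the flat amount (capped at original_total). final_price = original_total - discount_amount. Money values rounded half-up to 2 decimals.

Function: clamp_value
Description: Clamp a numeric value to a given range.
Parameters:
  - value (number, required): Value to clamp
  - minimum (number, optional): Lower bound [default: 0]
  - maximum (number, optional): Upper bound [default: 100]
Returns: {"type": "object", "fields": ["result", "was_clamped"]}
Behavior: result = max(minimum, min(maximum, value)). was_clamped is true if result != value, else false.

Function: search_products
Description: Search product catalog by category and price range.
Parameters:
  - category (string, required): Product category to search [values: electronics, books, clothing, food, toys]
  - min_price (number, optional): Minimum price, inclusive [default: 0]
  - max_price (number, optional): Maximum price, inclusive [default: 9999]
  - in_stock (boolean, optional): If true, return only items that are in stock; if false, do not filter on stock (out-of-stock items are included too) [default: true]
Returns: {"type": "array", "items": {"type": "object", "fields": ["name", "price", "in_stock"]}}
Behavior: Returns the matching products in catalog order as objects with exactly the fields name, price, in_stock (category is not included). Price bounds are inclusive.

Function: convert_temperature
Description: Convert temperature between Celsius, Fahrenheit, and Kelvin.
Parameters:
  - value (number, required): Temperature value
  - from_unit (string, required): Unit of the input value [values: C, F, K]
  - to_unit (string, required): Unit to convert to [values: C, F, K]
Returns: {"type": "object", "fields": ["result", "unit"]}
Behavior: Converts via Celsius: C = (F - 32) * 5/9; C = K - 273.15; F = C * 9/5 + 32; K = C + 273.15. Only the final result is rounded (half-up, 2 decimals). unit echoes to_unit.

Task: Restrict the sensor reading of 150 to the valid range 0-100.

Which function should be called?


The task needs a function whose description is: Clamp a numeric value to a given range.
clamp_value


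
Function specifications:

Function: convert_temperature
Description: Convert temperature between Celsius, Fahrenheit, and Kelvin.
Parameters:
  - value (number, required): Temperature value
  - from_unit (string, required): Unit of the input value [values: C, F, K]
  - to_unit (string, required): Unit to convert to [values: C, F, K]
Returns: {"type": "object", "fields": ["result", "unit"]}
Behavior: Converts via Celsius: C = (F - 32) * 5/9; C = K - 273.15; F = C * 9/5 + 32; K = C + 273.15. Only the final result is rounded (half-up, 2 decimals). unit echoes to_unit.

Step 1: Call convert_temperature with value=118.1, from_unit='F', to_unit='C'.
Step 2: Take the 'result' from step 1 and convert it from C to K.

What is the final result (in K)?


Step 1: convert_temperature(value=118.1, from_unit=F, to_unit=C)
  To C: (118.1 - 32) * 5/9 = 47.833333
  Target is C: 47.833333
  Round to 2 decimals: 47.83
  -> result = 47.83 C
Step 2: convert_temperature(value=47.83, from_unit=C, to_unit=K)
  Input already in C: 47.83
  To K: 47.83 + 273.15 = 320.98
  Round to 2 decimals: 320.98
  -> result = 320.98 K
320.98 K


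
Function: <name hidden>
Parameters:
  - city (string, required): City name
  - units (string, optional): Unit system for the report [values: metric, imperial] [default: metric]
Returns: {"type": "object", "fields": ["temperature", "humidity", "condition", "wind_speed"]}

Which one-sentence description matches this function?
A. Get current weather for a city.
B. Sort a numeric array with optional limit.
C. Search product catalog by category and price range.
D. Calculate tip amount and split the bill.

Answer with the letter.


Parameters city, units and return ["temperature", "humidity", "condition", "wind_speed"] fit: Get current weather for a city.
A


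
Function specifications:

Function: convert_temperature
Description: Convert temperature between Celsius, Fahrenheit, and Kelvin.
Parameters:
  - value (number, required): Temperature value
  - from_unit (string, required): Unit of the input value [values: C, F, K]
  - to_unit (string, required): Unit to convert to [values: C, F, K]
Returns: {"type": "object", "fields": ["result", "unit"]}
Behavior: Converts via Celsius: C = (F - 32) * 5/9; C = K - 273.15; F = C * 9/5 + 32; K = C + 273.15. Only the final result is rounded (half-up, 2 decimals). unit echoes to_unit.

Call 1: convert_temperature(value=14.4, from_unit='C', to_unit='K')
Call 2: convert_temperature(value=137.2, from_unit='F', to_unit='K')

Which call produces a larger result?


Call 1:
  Input already in C: 14.4
  To K: 14.4 + 273.15 = 287.55
  Round to 2 decimals: 287.55
  -> 287.55 K
Call 2:
  To C: (137.2 - 32) * 5/9 = 58.444444
  To K: 58.444444 + 273.15 = 331.594444
  Round to 2 decimals: 331.59
  -> 331.59 K
Call 2 (331.59 K)


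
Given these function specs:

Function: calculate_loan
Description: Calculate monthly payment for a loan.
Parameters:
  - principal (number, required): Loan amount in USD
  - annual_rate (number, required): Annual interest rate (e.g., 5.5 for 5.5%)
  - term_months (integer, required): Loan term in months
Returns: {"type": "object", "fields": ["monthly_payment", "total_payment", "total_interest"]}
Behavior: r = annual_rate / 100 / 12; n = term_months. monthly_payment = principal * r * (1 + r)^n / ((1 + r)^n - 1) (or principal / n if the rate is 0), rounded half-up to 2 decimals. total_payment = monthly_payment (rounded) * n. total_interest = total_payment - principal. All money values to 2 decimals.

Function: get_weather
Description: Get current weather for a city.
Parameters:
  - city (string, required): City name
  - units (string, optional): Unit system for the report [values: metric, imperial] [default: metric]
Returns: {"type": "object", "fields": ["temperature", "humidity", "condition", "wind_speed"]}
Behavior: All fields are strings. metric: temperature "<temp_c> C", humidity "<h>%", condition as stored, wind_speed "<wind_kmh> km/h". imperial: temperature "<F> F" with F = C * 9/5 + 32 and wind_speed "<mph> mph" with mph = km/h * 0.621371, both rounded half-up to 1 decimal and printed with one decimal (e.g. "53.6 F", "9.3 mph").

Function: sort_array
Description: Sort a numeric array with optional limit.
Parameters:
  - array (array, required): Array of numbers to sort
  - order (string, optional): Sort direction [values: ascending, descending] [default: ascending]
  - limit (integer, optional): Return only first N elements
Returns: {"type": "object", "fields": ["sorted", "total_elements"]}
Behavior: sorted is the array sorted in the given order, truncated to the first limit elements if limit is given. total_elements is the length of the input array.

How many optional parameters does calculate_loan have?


Parameters of calculate_loan: principal (required), annual_rate (required), term_months (required)
Optional count:
0


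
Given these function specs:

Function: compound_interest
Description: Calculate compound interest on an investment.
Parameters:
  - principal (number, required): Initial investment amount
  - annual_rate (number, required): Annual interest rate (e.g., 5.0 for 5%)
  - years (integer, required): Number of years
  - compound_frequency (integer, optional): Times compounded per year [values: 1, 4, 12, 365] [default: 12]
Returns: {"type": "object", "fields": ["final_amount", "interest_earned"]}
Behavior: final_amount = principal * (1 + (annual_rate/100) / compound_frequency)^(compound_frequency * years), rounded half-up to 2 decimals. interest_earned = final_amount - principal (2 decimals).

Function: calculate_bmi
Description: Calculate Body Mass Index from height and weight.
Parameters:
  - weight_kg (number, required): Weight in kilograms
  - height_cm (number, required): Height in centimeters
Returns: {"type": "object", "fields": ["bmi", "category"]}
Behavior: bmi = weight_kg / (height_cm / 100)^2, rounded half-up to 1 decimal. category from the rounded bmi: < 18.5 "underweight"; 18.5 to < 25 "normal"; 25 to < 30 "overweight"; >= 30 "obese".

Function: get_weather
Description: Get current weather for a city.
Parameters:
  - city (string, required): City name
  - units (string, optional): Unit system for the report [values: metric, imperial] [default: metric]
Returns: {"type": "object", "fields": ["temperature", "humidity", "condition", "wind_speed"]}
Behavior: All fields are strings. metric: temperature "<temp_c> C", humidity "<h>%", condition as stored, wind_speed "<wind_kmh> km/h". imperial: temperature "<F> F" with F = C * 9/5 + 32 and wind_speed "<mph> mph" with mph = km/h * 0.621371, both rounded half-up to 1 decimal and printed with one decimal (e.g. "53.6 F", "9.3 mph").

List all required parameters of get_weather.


Parameters of get_weather and their required/optional flag:
  city: required
  units: optional
city


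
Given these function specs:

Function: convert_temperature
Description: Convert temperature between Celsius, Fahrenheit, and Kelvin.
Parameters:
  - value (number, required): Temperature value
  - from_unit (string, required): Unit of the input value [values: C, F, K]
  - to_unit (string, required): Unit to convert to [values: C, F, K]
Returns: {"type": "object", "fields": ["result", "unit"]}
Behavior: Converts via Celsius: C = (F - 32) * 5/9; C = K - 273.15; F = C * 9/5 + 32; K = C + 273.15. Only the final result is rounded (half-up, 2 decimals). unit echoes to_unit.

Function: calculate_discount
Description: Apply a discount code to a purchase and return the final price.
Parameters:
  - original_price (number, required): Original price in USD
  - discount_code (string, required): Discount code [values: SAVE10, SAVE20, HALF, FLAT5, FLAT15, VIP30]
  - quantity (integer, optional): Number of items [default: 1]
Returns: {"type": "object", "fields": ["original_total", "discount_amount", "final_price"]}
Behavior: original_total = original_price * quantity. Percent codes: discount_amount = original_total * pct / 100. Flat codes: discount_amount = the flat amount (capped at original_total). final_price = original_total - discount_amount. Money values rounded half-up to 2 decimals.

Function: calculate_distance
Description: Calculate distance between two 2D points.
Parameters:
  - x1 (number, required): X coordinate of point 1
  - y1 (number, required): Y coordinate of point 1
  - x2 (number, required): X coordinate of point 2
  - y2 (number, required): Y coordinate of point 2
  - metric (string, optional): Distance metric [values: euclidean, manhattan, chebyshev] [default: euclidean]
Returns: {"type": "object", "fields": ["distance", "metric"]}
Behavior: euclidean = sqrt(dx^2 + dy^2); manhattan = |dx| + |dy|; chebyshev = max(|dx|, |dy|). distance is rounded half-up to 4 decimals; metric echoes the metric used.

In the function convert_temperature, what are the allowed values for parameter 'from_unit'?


The convert_temperature spec declares:
  - from_unit (string, required): Unit of the input value [values: C, F, K]
Allowed values:
C, F, K


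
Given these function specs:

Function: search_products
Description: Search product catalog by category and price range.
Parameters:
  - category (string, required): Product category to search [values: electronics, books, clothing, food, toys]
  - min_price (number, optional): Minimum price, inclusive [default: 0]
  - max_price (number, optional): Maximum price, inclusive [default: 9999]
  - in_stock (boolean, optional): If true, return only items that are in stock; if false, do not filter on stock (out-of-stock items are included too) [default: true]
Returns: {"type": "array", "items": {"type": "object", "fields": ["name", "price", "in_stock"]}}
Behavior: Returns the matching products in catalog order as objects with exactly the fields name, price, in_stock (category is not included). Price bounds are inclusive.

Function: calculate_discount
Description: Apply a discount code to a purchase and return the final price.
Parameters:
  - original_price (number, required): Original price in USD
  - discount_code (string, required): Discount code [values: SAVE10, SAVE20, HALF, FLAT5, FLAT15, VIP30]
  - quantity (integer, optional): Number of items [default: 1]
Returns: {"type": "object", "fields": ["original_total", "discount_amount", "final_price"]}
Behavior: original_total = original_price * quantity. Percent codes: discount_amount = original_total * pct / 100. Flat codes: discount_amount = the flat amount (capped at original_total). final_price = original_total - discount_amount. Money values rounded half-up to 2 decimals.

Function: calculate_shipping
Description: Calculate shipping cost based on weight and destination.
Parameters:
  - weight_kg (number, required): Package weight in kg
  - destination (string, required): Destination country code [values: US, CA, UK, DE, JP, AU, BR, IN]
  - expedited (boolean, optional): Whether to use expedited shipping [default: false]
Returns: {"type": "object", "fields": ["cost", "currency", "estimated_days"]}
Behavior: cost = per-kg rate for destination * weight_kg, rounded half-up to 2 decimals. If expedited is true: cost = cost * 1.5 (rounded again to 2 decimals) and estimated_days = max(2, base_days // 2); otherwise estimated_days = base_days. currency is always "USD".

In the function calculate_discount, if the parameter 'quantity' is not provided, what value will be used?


The calculate_discount spec declares:
  - quantity (integer, optional): Number of items [default: 1]
Default:
1


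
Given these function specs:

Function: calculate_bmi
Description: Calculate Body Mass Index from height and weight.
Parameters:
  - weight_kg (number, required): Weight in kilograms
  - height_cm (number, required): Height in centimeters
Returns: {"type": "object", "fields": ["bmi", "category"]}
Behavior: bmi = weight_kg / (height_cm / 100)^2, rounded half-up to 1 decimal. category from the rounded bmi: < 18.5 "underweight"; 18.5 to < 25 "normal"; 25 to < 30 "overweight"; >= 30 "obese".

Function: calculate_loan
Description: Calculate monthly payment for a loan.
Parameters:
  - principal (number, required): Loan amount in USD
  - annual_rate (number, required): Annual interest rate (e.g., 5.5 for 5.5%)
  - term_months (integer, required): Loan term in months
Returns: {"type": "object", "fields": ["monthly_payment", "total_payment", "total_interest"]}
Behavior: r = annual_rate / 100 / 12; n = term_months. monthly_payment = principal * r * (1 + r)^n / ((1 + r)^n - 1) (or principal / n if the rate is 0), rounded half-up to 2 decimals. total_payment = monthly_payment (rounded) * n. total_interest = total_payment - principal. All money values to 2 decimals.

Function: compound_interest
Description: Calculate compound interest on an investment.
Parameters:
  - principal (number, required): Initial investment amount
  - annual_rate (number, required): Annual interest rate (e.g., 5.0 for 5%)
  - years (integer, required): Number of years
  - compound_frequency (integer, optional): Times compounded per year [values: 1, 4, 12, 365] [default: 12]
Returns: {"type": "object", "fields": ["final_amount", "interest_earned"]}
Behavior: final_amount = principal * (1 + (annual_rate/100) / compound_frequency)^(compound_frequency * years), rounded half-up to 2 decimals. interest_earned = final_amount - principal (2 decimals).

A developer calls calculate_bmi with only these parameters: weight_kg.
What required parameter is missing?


Required parameters: weight_kg, height_cm
Provided: weight_kg
Missing: height_cm
height_cm


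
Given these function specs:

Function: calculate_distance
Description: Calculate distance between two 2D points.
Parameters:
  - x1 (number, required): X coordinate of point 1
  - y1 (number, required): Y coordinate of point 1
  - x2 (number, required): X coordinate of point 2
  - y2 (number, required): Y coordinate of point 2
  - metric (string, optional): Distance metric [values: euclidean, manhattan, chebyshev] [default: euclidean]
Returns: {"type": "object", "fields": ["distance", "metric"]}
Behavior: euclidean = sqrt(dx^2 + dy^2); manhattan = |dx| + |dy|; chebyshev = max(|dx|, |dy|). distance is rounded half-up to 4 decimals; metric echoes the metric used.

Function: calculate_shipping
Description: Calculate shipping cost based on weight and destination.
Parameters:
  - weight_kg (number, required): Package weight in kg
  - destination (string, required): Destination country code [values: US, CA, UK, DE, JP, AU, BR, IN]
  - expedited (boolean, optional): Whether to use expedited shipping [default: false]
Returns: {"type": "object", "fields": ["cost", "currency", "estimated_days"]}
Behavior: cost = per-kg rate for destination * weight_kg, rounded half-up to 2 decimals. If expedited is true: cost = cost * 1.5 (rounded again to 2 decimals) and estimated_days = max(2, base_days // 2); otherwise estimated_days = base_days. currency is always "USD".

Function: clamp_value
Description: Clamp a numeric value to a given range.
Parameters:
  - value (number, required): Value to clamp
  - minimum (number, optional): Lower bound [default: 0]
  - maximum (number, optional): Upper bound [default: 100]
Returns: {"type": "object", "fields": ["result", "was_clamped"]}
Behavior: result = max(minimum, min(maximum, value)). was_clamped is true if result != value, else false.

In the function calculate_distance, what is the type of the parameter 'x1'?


The calculate_distance spec declares:
  - x1 (number, required): X coordinate of point 1
Type:
number


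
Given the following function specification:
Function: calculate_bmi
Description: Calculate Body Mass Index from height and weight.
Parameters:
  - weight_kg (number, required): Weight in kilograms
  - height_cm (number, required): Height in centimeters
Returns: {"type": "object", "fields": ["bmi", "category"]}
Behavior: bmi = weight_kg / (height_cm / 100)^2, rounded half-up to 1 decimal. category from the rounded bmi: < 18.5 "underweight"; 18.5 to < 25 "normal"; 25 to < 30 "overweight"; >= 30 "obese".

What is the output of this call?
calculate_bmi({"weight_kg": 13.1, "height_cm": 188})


height_m = 188 / 100 = 1.88
bmi = 13.1 / 1.88^2 = 13.1 / 3.5344 = 3.706428 -> 3.7
3.7 < 18.5 -> underweight
Output:
{"bmi": 3.7, "category": "underweight"}


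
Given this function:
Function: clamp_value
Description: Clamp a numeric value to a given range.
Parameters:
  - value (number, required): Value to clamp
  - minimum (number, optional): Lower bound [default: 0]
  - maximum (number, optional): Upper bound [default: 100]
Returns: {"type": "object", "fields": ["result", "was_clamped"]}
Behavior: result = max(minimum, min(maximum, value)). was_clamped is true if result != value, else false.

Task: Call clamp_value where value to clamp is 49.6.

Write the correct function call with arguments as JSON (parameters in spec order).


Mapping each described value to its parameter name:
  'Value to clamp' -> value = 49.6
clamp_value({"value": 49.6})


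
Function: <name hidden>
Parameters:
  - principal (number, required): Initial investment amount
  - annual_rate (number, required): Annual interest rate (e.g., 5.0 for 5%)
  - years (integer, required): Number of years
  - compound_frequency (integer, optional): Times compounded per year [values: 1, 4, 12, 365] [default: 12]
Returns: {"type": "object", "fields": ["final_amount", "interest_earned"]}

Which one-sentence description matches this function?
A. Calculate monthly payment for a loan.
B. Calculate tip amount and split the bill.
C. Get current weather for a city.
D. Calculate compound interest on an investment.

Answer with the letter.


Parameters principal, annual_rate, years, compound_frequency and return ["final_amount", "interest_earned"] fit: Calculate compound interest on an investment.
D


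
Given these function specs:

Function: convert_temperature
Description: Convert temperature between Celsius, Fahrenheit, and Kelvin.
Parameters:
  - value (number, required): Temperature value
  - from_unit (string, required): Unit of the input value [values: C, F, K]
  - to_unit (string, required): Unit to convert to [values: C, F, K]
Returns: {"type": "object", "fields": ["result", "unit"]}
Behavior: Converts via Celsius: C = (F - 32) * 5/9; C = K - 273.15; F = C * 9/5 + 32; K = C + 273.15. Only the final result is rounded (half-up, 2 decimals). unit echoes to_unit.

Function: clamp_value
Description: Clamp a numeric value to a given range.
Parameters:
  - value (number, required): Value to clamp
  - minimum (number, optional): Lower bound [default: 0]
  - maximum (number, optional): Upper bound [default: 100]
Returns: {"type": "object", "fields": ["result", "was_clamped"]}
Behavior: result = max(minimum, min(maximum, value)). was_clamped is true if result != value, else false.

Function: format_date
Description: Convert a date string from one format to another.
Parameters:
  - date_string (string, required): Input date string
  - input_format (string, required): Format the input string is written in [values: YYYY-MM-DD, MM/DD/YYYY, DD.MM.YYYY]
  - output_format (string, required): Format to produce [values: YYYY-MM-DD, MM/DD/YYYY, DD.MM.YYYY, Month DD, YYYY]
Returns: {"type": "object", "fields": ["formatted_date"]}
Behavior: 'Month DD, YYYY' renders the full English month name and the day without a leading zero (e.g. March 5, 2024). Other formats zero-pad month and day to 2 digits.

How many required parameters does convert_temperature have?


Parameters of convert_temperature: value (required), from_unit (required), to_unit (required)
Required count:
3


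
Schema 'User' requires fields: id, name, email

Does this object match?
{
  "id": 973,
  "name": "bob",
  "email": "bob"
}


Checking required fields... All present.
Valid - all required fields present


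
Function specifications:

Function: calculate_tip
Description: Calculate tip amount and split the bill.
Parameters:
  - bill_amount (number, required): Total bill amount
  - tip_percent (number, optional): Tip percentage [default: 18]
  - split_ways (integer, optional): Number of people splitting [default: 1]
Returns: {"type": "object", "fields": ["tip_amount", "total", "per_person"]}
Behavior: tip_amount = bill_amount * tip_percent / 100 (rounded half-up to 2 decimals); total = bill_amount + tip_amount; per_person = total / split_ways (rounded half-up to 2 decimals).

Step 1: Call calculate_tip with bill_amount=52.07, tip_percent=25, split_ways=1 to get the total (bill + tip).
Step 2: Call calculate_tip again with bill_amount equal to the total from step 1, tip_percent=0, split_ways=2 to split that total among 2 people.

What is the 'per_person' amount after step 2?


Step 1: calculate_tip(bill_amount=52.07, tip_percent=25, split_ways=1)
  tip_amount = 52.07 * 25/100 = 13.0175 -> 13.02
  total = 52.07 + 13.02 = 65.09
  per_person = 65.09 / 1 = 65.09 -> 65.09
  -> total = 65.09
Step 2: calculate_tip(bill_amount=65.09, tip_percent=0, split_ways=2)
  tip_amount = 65.09 * 0/100 = 0 -> 0.00
  total = 65.09 + 0.00 = 65.09
  per_person = 65.09 / 2 = 32.545 -> 32.55
  -> per_person = 32.55
$32.55


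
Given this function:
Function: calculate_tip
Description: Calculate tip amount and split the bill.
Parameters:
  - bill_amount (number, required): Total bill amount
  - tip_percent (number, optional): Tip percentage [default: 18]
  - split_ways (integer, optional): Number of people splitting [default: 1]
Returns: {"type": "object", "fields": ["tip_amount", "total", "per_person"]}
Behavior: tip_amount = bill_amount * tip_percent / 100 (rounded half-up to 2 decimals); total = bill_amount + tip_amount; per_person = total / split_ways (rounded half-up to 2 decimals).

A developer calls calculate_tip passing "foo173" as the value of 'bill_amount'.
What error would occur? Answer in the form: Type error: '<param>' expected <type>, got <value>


Spec: 'bill_amount' is declared as number; "foo173" is a string.
Type error: 'bill_amount' expected number, got "foo173"


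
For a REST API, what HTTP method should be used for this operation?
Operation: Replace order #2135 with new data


GET = read, POST = create, PUT = update/replace, DELETE = remove
This operation is an update/replace.
PUT


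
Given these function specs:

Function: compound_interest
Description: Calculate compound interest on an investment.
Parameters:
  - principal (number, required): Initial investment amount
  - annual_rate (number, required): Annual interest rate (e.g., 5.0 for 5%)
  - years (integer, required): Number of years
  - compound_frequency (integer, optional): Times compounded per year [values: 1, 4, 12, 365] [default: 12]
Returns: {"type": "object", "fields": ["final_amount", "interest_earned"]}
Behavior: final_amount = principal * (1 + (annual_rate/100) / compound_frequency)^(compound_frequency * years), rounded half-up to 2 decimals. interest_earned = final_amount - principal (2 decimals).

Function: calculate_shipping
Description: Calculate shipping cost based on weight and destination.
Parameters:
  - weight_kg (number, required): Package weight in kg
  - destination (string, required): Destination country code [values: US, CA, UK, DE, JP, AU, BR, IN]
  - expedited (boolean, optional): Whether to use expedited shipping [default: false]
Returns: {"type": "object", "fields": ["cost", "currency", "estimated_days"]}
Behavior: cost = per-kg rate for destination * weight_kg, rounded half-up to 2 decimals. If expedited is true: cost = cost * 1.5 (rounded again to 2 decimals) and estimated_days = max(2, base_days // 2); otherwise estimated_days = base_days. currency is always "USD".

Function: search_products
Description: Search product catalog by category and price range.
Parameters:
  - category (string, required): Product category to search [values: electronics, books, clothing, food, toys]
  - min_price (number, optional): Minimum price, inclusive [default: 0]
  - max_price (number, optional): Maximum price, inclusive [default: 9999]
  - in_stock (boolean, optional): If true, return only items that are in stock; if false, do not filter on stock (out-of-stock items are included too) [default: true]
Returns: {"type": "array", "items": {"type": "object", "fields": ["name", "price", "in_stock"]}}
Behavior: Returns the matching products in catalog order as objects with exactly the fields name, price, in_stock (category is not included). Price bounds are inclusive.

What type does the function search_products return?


The search_products spec declares Returns: {"type": "array", "items": {"type": "object", "fields": ["name", "price", "in_stock"]}}
Type:
array


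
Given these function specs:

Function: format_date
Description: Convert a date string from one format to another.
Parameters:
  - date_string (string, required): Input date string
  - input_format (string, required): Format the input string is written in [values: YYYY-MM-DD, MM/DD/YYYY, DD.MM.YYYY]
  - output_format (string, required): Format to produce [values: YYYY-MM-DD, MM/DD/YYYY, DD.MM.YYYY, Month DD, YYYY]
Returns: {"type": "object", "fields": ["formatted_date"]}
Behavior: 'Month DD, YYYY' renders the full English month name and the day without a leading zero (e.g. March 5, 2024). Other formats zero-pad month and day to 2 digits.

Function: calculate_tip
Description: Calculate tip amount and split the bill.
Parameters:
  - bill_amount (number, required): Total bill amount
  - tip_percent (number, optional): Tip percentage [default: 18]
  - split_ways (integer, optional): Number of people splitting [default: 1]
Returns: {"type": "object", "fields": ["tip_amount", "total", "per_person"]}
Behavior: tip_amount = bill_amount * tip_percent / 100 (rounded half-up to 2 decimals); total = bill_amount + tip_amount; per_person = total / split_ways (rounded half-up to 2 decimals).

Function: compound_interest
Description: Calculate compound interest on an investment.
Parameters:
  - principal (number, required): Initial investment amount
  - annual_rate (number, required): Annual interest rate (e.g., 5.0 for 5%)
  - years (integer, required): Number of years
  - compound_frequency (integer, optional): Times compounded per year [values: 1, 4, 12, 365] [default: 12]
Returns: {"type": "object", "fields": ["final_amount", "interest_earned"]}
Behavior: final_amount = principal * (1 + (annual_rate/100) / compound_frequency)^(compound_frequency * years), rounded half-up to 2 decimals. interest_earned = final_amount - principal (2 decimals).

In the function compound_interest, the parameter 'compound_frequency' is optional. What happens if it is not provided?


The compound_interest spec declares:
  - compound_frequency (integer, optional): Times compounded per year [values: 1, 4, 12, 365] [default: 12]
It defaults to 12


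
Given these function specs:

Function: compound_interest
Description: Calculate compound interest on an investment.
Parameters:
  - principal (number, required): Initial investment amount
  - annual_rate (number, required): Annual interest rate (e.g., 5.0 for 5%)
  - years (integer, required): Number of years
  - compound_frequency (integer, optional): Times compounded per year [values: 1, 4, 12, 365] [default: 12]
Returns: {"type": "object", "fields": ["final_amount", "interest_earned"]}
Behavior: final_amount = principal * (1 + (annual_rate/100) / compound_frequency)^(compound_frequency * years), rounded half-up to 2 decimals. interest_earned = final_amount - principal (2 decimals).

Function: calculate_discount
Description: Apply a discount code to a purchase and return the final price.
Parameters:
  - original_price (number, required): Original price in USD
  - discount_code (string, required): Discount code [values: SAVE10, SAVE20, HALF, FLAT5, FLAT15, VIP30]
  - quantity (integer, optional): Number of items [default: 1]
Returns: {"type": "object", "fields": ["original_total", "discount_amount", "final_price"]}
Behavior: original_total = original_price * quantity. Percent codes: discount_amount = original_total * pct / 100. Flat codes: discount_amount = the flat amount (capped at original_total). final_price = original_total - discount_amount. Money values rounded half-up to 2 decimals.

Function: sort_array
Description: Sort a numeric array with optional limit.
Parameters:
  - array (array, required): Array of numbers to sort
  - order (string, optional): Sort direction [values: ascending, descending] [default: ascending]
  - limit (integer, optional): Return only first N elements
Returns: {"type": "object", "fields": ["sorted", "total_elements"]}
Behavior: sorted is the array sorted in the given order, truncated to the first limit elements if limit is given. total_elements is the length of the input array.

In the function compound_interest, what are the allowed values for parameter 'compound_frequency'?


The compound_interest spec declares:
  - compound_frequency (integer, optional): Times compounded per year [values: 1, 4, 12, 365] [default: 12]
Allowed values:
1, 4, 12, 365
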